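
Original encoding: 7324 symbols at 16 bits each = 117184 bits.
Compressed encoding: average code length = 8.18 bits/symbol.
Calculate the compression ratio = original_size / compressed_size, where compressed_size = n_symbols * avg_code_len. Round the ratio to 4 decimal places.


original_size = n_symbols * orig_bits = 7324 * 16 = 117184 bits
compressed_size = n_symbols * avg_code_len = 7324 * 8.18 = 59910.32 bits
ratio = original_size / compressed_size = 117184 / 59910.32 = 1.956

Compression ratio = 1.956


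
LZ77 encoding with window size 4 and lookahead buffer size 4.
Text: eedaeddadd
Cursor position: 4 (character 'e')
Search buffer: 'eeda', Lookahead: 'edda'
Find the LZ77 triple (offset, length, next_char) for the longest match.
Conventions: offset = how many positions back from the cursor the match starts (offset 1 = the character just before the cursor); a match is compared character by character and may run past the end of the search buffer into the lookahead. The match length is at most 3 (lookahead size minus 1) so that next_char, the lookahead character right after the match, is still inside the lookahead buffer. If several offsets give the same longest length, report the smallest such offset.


Try each offset into the search buffer:
  offset=1 (pos 3, char 'a'): match length 0
  offset=2 (pos 2, char 'd'): match length 0
  offset=3 (pos 1, char 'e'): match length 2
  offset=4 (pos 0, char 'e'): match length 1
Longest match has length 2 at offset 3.
next_char = character at position 4 + 2 = 6 -> 'd'

Best match: offset=3, length=2 (matching 'ed' starting at position 1)
LZ77 triple: (3, 2, 'd')


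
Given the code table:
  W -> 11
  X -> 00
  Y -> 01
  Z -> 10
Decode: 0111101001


Decoding:
01 -> Y
11 -> W
10 -> Z
10 -> Z
01 -> Y


Result: YWZZY


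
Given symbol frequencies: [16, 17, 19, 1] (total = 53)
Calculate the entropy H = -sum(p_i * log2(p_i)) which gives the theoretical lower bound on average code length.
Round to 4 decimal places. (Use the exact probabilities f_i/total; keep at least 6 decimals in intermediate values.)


Per-symbol terms -p_i * log2(p_i) with p_i = f_i/53:
  p = 16/53 = 0.301887: log2(p) = -1.727920, -p*log2(p) = 0.521636
  p = 17/53 = 0.320755: log2(p) = -1.640458, -p*log2(p) = 0.526185
  p = 19/53 = 0.358491: log2(p) = -1.479993, -p*log2(p) = 0.530564
  p = 1/53 = 0.018868: log2(p) = -5.727920, -p*log2(p) = 0.108074
H = 0.521636 + 0.526185 + 0.530564 + 0.108074 = 1.686459

H = 1.6865 bits/symbol


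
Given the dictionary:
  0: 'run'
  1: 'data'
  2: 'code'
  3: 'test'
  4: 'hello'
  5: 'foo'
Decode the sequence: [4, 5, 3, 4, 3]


Look up each index in the dictionary:
  4 -> 'hello'
  5 -> 'foo'
  3 -> 'test'
  4 -> 'hello'
  3 -> 'test'

Decoded: "hello foo test hello test"


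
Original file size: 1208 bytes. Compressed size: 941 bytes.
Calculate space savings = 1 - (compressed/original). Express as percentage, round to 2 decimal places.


ratio = compressed/original = 941/1208 = 0.778974
savings = 1 - ratio = 1 - 0.778974 = 0.221026
as a percentage: 0.221026 * 100 = 22.1%

Space savings = 1 - 941/1208 = 22.1%


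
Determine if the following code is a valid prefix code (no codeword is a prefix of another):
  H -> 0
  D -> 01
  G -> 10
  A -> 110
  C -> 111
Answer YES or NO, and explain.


Checking each pair (does one codeword prefix another?):
  H='0' vs D='01': prefix -- VIOLATION

NO -- this is NOT a valid prefix code. H (0) is a prefix of D (01).


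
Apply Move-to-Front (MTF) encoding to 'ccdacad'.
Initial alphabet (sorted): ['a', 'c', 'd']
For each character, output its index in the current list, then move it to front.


MTF encoding:
'c': index 1 in ['a', 'c', 'd'] -> ['c', 'a', 'd']
'c': index 0 in ['c', 'a', 'd'] -> ['c', 'a', 'd']
'd': index 2 in ['c', 'a', 'd'] -> ['d', 'c', 'a']
'a': index 2 in ['d', 'c', 'a'] -> ['a', 'd', 'c']
'c': index 2 in ['a', 'd', 'c'] -> ['c', 'a', 'd']
'a': index 1 in ['c', 'a', 'd'] -> ['a', 'c', 'd']
'd': index 2 in ['a', 'c', 'd'] -> ['d', 'a', 'c']


Output: [1, 0, 2, 2, 2, 1, 2]


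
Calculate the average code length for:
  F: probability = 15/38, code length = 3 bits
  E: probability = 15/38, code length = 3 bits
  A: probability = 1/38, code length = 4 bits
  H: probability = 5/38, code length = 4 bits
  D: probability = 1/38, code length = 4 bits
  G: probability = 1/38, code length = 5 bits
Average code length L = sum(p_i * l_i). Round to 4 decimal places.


Weighted contributions p_i * l_i:
  F: (15/38) * 3 = 45/38
  E: (15/38) * 3 = 45/38
  A: (1/38) * 4 = 4/38
  H: (5/38) * 4 = 20/38
  D: (1/38) * 4 = 4/38
  G: (1/38) * 5 = 5/38
Sum = (45 + 45 + 4 + 20 + 4 + 5)/38 = 123/38

L = 123/38 = 3.2368 bits/symbol


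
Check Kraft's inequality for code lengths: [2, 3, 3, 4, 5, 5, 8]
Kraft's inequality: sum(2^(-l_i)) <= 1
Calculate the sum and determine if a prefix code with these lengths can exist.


Sum = 2^(-2) + 2^(-3) + 2^(-3) + 2^(-4) + 2^(-5) + 2^(-5) + 2^(-8)
    = 0.25 + 0.125 + 0.125 + 0.0625 + 0.03125 + 0.03125 + 0.00390625
    = 161/256 = 0.62890625
Since 0.62890625 <= 1, Kraft's inequality IS satisfied.
A prefix code with these lengths CAN exist.

Kraft sum = 0.62890625. Satisfied.


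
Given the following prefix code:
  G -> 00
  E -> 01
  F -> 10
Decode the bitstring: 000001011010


Decoding step by step:
Bits 00 -> G
Bits 00 -> G
Bits 01 -> E
Bits 01 -> E
Bits 10 -> F
Bits 10 -> F


Decoded message: GGEEFF


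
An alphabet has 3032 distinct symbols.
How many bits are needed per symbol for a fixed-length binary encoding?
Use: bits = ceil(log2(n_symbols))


log2(3032) = 11.5661
Bracket: 2^11 = 2048 < 3032 <= 2^12 = 4096
So ceil(log2(3032)) = 12

bits = ceil(log2(3032)) = ceil(11.5661) = 12 bits


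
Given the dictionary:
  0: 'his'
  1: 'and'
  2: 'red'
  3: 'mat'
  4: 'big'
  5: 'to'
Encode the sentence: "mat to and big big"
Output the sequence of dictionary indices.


Look up each word in the dictionary:
  'mat' -> 3
  'to' -> 5
  'and' -> 1
  'big' -> 4
  'big' -> 4

Encoded: [3, 5, 1, 4, 4]


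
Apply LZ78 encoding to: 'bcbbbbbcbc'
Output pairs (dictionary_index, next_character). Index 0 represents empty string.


LZ78 encoding steps:
Dictionary: {0: ''}
Step 1: w='' (idx 0), next='b' -> output (0, 'b'), add 'b' as idx 1
Step 2: w='' (idx 0), next='c' -> output (0, 'c'), add 'c' as idx 2
Step 3: w='b' (idx 1), next='b' -> output (1, 'b'), add 'bb' as idx 3
Step 4: w='bb' (idx 3), next='b' -> output (3, 'b'), add 'bbb' as idx 4
Step 5: w='c' (idx 2), next='b' -> output (2, 'b'), add 'cb' as idx 5
Step 6: w='c' (idx 2), end of input -> output (2, '')


Encoded: [(0, 'b'), (0, 'c'), (1, 'b'), (3, 'b'), (2, 'b'), (2, '')]


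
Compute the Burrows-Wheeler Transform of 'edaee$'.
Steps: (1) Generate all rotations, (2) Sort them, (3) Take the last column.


Rotations (sorted):
  0: $edaee -> last char: e
  1: aee$ed -> last char: d
  2: daee$e -> last char: e
  3: e$edae -> last char: e
  4: edaee$ -> last char: $
  5: ee$eda -> last char: a


BWT = edee$a


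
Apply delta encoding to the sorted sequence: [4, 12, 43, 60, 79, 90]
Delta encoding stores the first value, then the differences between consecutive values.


First value: 4
Deltas:
  12 - 4 = 8
  43 - 12 = 31
  60 - 43 = 17
  79 - 60 = 19
  90 - 79 = 11


Delta encoded: [4, 8, 31, 17, 19, 11]


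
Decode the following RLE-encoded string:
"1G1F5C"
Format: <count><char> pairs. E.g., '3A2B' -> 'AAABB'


Expanding each <count><char> pair:
  1G -> 'G'
  1F -> 'F'
  5C -> 'CCCCC'

Decoded = GFCCCCC


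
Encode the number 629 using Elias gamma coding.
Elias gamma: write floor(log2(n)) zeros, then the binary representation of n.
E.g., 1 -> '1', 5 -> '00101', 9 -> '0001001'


num_bits = floor(log2(629)) + 1 = 10
leading_zeros = num_bits - 1 = 9
binary(629) = 1001110101

Elias gamma(629) = '000000000' + '1001110101' = 0000000001001110101 (19 bits)


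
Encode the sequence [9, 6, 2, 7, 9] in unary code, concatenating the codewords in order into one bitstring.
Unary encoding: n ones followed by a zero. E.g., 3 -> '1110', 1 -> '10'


Encode each number as n ones followed by a terminating 0:
  9 -> 1111111110 (10 bits)
  6 -> 1111110 (7 bits)
  2 -> 110 (3 bits)
  7 -> 11111110 (8 bits)
  9 -> 1111111110 (10 bits)
Total length = 10 + 7 + 3 + 8 + 10 = 38 bits.

Unary([9, 6, 2, 7, 9]) = 11111111101111110110111111101111111110 (38 bits)


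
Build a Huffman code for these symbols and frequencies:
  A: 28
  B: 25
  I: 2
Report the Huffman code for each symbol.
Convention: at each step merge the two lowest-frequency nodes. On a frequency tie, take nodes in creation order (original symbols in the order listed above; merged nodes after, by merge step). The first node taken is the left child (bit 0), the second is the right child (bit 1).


Huffman tree construction:
Step 1: Merge I(2) + B(25) = 27
Step 2: Merge (I+B)(27) + A(28) = 55
Read each symbol's code off the tree from the root (left child = 0, right child = 1).

Codes:
  A: 1 (length 1)
  B: 01 (length 2)
  I: 00 (length 2)
Average code length: 82/55 = 1.4909 bits/symbol


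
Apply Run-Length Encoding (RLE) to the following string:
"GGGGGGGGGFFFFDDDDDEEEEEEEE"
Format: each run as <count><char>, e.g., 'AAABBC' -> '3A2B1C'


Scanning runs left to right:
  i=0: run of 'G' x 9 -> '9G'
  i=9: run of 'F' x 4 -> '4F'
  i=13: run of 'D' x 5 -> '5D'
  i=18: run of 'E' x 8 -> '8E'

RLE = 9G4F5D8E


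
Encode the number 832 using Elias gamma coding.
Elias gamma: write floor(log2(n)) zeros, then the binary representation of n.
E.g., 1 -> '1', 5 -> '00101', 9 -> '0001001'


num_bits = floor(log2(832)) + 1 = 10
leading_zeros = num_bits - 1 = 9
binary(832) = 1101000000

Elias gamma(832) = '000000000' + '1101000000' = 0000000001101000000 (19 bits)


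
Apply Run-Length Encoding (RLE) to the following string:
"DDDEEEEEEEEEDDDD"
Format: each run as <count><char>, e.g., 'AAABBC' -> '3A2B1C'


Scanning runs left to right:
  i=0: run of 'D' x 3 -> '3D'
  i=3: run of 'E' x 9 -> '9E'
  i=12: run of 'D' x 4 -> '4D'

RLE = 3D9E4D


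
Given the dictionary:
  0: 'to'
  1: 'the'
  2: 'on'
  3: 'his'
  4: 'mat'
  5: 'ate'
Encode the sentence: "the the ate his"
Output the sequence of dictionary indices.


Look up each word in the dictionary:
  'the' -> 1
  'the' -> 1
  'ate' -> 5
  'his' -> 3

Encoded: [1, 1, 5, 3]


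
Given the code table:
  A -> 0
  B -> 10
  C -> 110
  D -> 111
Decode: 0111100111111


Decoding:
0 -> A
111 -> D
10 -> B
0 -> A
111 -> D
111 -> D


Result: ADBADD


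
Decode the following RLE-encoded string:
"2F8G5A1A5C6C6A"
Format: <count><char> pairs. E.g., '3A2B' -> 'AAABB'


Expanding each <count><char> pair:
  2F -> 'FF'
  8G -> 'GGGGGGGG'
  5A -> 'AAAAA'
  1A -> 'A'
  5C -> 'CCCCC'
  6C -> 'CCCCCC'
  6A -> 'AAAAAA'

Decoded = FFGGGGGGGGAAAAAACCCCCCCCCCCAAAAAA


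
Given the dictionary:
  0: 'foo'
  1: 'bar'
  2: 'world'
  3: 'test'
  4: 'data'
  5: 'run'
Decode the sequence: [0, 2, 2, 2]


Look up each index in the dictionary:
  0 -> 'foo'
  2 -> 'world'
  2 -> 'world'
  2 -> 'world'

Decoded: "foo world world world"


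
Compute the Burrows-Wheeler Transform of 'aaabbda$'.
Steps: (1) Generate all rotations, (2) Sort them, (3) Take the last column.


Rotations (sorted):
  0: $aaabbda -> last char: a
  1: a$aaabbd -> last char: d
  2: aaabbda$ -> last char: $
  3: aabbda$a -> last char: a
  4: abbda$aa -> last char: a
  5: bbda$aaa -> last char: a
  6: bda$aaab -> last char: b
  7: da$aaabb -> last char: b


BWT = ad$aaabb


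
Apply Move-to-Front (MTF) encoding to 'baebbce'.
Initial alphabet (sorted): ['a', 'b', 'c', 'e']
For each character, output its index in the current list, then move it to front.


MTF encoding:
'b': index 1 in ['a', 'b', 'c', 'e'] -> ['b', 'a', 'c', 'e']
'a': index 1 in ['b', 'a', 'c', 'e'] -> ['a', 'b', 'c', 'e']
'e': index 3 in ['a', 'b', 'c', 'e'] -> ['e', 'a', 'b', 'c']
'b': index 2 in ['e', 'a', 'b', 'c'] -> ['b', 'e', 'a', 'c']
'b': index 0 in ['b', 'e', 'a', 'c'] -> ['b', 'e', 'a', 'c']
'c': index 3 in ['b', 'e', 'a', 'c'] -> ['c', 'b', 'e', 'a']
'e': index 2 in ['c', 'b', 'e', 'a'] -> ['e', 'c', 'b', 'a']


Output: [1, 1, 3, 2, 0, 3, 2]


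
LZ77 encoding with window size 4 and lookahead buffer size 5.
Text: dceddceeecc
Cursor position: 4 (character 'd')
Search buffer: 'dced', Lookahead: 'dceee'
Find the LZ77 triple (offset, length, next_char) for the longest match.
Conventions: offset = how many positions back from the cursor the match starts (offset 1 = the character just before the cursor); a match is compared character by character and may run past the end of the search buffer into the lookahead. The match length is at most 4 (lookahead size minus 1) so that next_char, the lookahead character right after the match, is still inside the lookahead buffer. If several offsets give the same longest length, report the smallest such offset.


Try each offset into the search buffer:
  offset=1 (pos 3, char 'd'): match length 1
  offset=2 (pos 2, char 'e'): match length 0
  offset=3 (pos 1, char 'c'): match length 0
  offset=4 (pos 0, char 'd'): match length 3
Longest match has length 3 at offset 4.
next_char = character at position 4 + 3 = 7 -> 'e'

Best match: offset=4, length=3 (matching 'dce' starting at position 0)
LZ77 triple: (4, 3, 'e')


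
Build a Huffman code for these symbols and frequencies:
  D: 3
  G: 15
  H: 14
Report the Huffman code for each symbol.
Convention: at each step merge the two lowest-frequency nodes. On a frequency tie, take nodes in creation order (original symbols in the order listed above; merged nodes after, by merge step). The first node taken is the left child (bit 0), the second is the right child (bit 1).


Huffman tree construction:
Step 1: Merge D(3) + H(14) = 17
Step 2: Merge G(15) + (D+H)(17) = 32
Read each symbol's code off the tree from the root (left child = 0, right child = 1).

Codes:
  D: 10 (length 2)
  G: 0 (length 1)
  H: 11 (length 2)
Average code length: 49/32 = 1.5313 bits/symbol


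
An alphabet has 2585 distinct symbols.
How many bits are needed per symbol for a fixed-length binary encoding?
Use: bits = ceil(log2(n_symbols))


log2(2585) = 11.3359
Bracket: 2^11 = 2048 < 2585 <= 2^12 = 4096
So ceil(log2(2585)) = 12

bits = ceil(log2(2585)) = ceil(11.3359) = 12 bits


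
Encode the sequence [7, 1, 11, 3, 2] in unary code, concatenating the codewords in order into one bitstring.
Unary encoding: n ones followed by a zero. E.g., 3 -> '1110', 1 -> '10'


Encode each number as n ones followed by a terminating 0:
  7 -> 11111110 (8 bits)
  1 -> 10 (2 bits)
  11 -> 111111111110 (12 bits)
  3 -> 1110 (4 bits)
  2 -> 110 (3 bits)
Total length = 8 + 2 + 12 + 4 + 3 = 29 bits.

Unary([7, 1, 11, 3, 2]) = 11111110101111111111101110110 (29 bits)


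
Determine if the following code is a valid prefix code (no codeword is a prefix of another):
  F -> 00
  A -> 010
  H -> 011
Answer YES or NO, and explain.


Checking each pair (does one codeword prefix another?):
  F='00' vs A='010': no prefix
  F='00' vs H='011': no prefix
  A='010' vs F='00': no prefix
  A='010' vs H='011': no prefix
  H='011' vs F='00': no prefix
  H='011' vs A='010': no prefix
No violation found over all pairs.

YES -- this is a valid prefix code. No codeword is a prefix of any other codeword.


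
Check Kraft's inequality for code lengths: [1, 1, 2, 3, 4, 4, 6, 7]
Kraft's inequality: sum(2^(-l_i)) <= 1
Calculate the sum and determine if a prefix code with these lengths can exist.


Sum = 2^(-1) + 2^(-1) + 2^(-2) + 2^(-3) + 2^(-4) + 2^(-4) + 2^(-6) + 2^(-7)
    = 0.5 + 0.5 + 0.25 + 0.125 + 0.0625 + 0.0625 + 0.015625 + 0.0078125
    = 195/128 = 1.5234375
Since 1.5234375 > 1, Kraft's inequality is NOT satisfied.
A prefix code with these lengths CANNOT exist.

Kraft sum = 1.5234375. Not satisfied.


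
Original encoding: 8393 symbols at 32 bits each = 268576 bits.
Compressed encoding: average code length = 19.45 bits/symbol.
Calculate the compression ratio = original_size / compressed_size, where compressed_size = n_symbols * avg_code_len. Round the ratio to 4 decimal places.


original_size = n_symbols * orig_bits = 8393 * 32 = 268576 bits
compressed_size = n_symbols * avg_code_len = 8393 * 19.45 = 163243.85 bits
ratio = original_size / compressed_size = 268576 / 163243.85 = 1.6452

Compression ratio = 1.6452


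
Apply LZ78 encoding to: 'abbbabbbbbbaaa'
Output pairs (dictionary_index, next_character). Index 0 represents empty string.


LZ78 encoding steps:
Dictionary: {0: ''}
Step 1: w='' (idx 0), next='a' -> output (0, 'a'), add 'a' as idx 1
Step 2: w='' (idx 0), next='b' -> output (0, 'b'), add 'b' as idx 2
Step 3: w='b' (idx 2), next='b' -> output (2, 'b'), add 'bb' as idx 3
Step 4: w='a' (idx 1), next='b' -> output (1, 'b'), add 'ab' as idx 4
Step 5: w='bb' (idx 3), next='b' -> output (3, 'b'), add 'bbb' as idx 5
Step 6: w='bb' (idx 3), next='a' -> output (3, 'a'), add 'bba' as idx 6
Step 7: w='a' (idx 1), next='a' -> output (1, 'a'), add 'aa' as idx 7


Encoded: [(0, 'a'), (0, 'b'), (2, 'b'), (1, 'b'), (3, 'b'), (3, 'a'), (1, 'a')]


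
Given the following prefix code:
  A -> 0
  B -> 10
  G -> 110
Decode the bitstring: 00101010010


Decoding step by step:
Bits 0 -> A
Bits 0 -> A
Bits 10 -> B
Bits 10 -> B
Bits 10 -> B
Bits 0 -> A
Bits 10 -> B


Decoded message: AABBBAB


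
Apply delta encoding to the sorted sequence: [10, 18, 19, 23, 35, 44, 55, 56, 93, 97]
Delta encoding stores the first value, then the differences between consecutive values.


First value: 10
Deltas:
  18 - 10 = 8
  19 - 18 = 1
  23 - 19 = 4
  35 - 23 = 12
  44 - 35 = 9
  55 - 44 = 11
  56 - 55 = 1
  93 - 56 = 37
  97 - 93 = 4


Delta encoded: [10, 8, 1, 4, 12, 9, 11, 1, 37, 4]


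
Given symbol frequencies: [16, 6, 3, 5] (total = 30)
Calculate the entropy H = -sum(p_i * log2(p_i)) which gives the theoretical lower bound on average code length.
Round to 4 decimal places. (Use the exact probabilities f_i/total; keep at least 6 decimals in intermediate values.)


Per-symbol terms -p_i * log2(p_i) with p_i = f_i/30:
  p = 16/30 = 0.533333: log2(p) = -0.906891, -p*log2(p) = 0.483675
  p = 6/30 = 0.200000: log2(p) = -2.321928, -p*log2(p) = 0.464386
  p = 3/30 = 0.100000: log2(p) = -3.321928, -p*log2(p) = 0.332193
  p = 5/30 = 0.166667: log2(p) = -2.584963, -p*log2(p) = 0.430827
H = 0.483675 + 0.464386 + 0.332193 + 0.430827 = 1.711081

H = 1.7111 bits/symbol


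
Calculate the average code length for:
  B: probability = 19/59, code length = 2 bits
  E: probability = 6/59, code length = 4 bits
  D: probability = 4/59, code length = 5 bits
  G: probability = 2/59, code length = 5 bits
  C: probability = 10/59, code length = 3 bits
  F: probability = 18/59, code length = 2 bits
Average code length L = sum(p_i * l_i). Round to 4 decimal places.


Weighted contributions p_i * l_i:
  B: (19/59) * 2 = 38/59
  E: (6/59) * 4 = 24/59
  D: (4/59) * 5 = 20/59
  G: (2/59) * 5 = 10/59
  C: (10/59) * 3 = 30/59
  F: (18/59) * 2 = 36/59
Sum = (38 + 24 + 20 + 10 + 30 + 36)/59 = 158/59

L = 158/59 = 2.6780 bits/symbol


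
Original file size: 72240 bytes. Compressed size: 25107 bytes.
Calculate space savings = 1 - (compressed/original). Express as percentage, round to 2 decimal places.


ratio = compressed/original = 25107/72240 = 0.34755
savings = 1 - ratio = 1 - 0.34755 = 0.65245
as a percentage: 0.65245 * 100 = 65.25%

Space savings = 1 - 25107/72240 = 65.25%


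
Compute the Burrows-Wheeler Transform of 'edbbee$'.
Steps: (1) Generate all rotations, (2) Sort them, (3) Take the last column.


Rotations (sorted):
  0: $edbbee -> last char: e
  1: bbee$ed -> last char: d
  2: bee$edb -> last char: b
  3: dbbee$e -> last char: e
  4: e$edbbe -> last char: e
  5: edbbee$ -> last char: $
  6: ee$edbb -> last char: b


BWT = edbee$b


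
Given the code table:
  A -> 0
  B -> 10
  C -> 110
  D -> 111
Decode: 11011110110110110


Decoding:
110 -> C
111 -> D
10 -> B
110 -> C
110 -> C
110 -> C


Result: CDBCCC


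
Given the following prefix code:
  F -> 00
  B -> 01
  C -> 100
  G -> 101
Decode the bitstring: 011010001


Decoding step by step:
Bits 01 -> B
Bits 101 -> G
Bits 00 -> F
Bits 01 -> B


Decoded message: BGFB


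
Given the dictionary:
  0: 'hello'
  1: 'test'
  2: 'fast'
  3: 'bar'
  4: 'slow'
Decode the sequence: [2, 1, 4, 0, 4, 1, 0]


Look up each index in the dictionary:
  2 -> 'fast'
  1 -> 'test'
  4 -> 'slow'
  0 -> 'hello'
  4 -> 'slow'
  1 -> 'test'
  0 -> 'hello'

Decoded: "fast test slow hello slow test hello"


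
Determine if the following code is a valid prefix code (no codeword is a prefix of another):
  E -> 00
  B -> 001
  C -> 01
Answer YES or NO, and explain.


Checking each pair (does one codeword prefix another?):
  E='00' vs B='001': prefix -- VIOLATION

NO -- this is NOT a valid prefix code. E (00) is a prefix of B (001).


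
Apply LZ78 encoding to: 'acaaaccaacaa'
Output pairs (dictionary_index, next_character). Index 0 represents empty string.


LZ78 encoding steps:
Dictionary: {0: ''}
Step 1: w='' (idx 0), next='a' -> output (0, 'a'), add 'a' as idx 1
Step 2: w='' (idx 0), next='c' -> output (0, 'c'), add 'c' as idx 2
Step 3: w='a' (idx 1), next='a' -> output (1, 'a'), add 'aa' as idx 3
Step 4: w='a' (idx 1), next='c' -> output (1, 'c'), add 'ac' as idx 4
Step 5: w='c' (idx 2), next='a' -> output (2, 'a'), add 'ca' as idx 5
Step 6: w='ac' (idx 4), next='a' -> output (4, 'a'), add 'aca' as idx 6
Step 7: w='a' (idx 1), end of input -> output (1, '')


Encoded: [(0, 'a'), (0, 'c'), (1, 'a'), (1, 'c'), (2, 'a'), (4, 'a'), (1, '')]


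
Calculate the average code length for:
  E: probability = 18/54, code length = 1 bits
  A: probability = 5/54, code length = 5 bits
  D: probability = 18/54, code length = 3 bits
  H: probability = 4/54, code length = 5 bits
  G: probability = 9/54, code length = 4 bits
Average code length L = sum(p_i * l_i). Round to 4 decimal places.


Weighted contributions p_i * l_i:
  E: (18/54) * 1 = 18/54
  A: (5/54) * 5 = 25/54
  D: (18/54) * 3 = 54/54
  H: (4/54) * 5 = 20/54
  G: (9/54) * 4 = 36/54
Sum = (18 + 25 + 54 + 20 + 36)/54 = 153/54

L = 153/54 = 2.8333 bits/symbol


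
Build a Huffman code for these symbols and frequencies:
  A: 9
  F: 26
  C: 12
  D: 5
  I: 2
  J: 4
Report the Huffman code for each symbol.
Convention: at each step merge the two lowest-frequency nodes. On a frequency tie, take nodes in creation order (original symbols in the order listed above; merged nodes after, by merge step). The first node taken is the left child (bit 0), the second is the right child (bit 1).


Huffman tree construction:
Step 1: Merge I(2) + J(4) = 6
Step 2: Merge D(5) + (I+J)(6) = 11
Step 3: Merge A(9) + (D+(I+J))(11) = 20
Step 4: Merge C(12) + (A+(D+(I+J)))(20) = 32
Step 5: Merge F(26) + (C+(A+(D+(I+J))))(32) = 58
Read each symbol's code off the tree from the root (left child = 0, right child = 1).

Codes:
  A: 110 (length 3)
  F: 0 (length 1)
  C: 10 (length 2)
  D: 1110 (length 4)
  I: 11110 (length 5)
  J: 11111 (length 5)
Average code length: 127/58 = 2.1897 bits/symbol


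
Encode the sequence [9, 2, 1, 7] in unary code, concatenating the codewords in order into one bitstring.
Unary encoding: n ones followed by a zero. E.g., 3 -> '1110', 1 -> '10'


Encode each number as n ones followed by a terminating 0:
  9 -> 1111111110 (10 bits)
  2 -> 110 (3 bits)
  1 -> 10 (2 bits)
  7 -> 11111110 (8 bits)
Total length = 10 + 3 + 2 + 8 = 23 bits.

Unary([9, 2, 1, 7]) = 11111111101101011111110 (23 bits)


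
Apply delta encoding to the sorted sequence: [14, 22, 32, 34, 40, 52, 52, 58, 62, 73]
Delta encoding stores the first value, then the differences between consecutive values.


First value: 14
Deltas:
  22 - 14 = 8
  32 - 22 = 10
  34 - 32 = 2
  40 - 34 = 6
  52 - 40 = 12
  52 - 52 = 0
  58 - 52 = 6
  62 - 58 = 4
  73 - 62 = 11


Delta encoded: [14, 8, 10, 2, 6, 12, 0, 6, 4, 11]


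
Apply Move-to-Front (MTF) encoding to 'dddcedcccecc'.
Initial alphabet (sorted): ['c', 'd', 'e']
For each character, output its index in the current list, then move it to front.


MTF encoding:
'd': index 1 in ['c', 'd', 'e'] -> ['d', 'c', 'e']
'd': index 0 in ['d', 'c', 'e'] -> ['d', 'c', 'e']
'd': index 0 in ['d', 'c', 'e'] -> ['d', 'c', 'e']
'c': index 1 in ['d', 'c', 'e'] -> ['c', 'd', 'e']
'e': index 2 in ['c', 'd', 'e'] -> ['e', 'c', 'd']
'd': index 2 in ['e', 'c', 'd'] -> ['d', 'e', 'c']
'c': index 2 in ['d', 'e', 'c'] -> ['c', 'd', 'e']
'c': index 0 in ['c', 'd', 'e'] -> ['c', 'd', 'e']
'c': index 0 in ['c', 'd', 'e'] -> ['c', 'd', 'e']
'e': index 2 in ['c', 'd', 'e'] -> ['e', 'c', 'd']
'c': index 1 in ['e', 'c', 'd'] -> ['c', 'e', 'd']
'c': index 0 in ['c', 'e', 'd'] -> ['c', 'e', 'd']


Output: [1, 0, 0, 1, 2, 2, 2, 0, 0, 2, 1, 0]


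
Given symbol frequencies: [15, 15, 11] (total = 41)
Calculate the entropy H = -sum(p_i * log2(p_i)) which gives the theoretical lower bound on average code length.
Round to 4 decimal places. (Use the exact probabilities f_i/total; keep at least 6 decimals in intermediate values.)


Per-symbol terms -p_i * log2(p_i) with p_i = f_i/41:
  p = 15/41 = 0.365854: log2(p) = -1.450661, -p*log2(p) = 0.530730
  p = 15/41 = 0.365854: log2(p) = -1.450661, -p*log2(p) = 0.530730
  p = 11/41 = 0.268293: log2(p) = -1.898120, -p*log2(p) = 0.509252
H = 0.530730 + 0.530730 + 0.509252 = 1.570712

H = 1.5707 bits/symbol


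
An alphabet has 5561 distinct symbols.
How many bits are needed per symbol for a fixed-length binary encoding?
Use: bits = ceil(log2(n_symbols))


log2(5561) = 12.4411
Bracket: 2^12 = 4096 < 5561 <= 2^13 = 8192
So ceil(log2(5561)) = 13

bits = ceil(log2(5561)) = ceil(12.4411) = 13 bits


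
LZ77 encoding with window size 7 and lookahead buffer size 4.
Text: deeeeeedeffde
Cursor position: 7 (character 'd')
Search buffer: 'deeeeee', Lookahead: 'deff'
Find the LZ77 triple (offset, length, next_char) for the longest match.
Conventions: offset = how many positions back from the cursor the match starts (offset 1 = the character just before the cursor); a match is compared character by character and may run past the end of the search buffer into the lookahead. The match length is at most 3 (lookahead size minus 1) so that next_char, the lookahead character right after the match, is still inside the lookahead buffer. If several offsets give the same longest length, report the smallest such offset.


Try each offset into the search buffer:
  offset=1 (pos 6, char 'e'): match length 0
  offset=2 (pos 5, char 'e'): match length 0
  offset=3 (pos 4, char 'e'): match length 0
  offset=4 (pos 3, char 'e'): match length 0
  offset=5 (pos 2, char 'e'): match length 0
  offset=6 (pos 1, char 'e'): match length 0
  offset=7 (pos 0, char 'd'): match length 2
Longest match has length 2 at offset 7.
next_char = character at position 7 + 2 = 9 -> 'f'

Best match: offset=7, length=2 (matching 'de' starting at position 0)
LZ77 triple: (7, 2, 'f')


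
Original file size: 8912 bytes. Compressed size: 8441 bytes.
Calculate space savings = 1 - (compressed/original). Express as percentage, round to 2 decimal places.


ratio = compressed/original = 8441/8912 = 0.94715
savings = 1 - ratio = 1 - 0.94715 = 0.05285
as a percentage: 0.05285 * 100 = 5.29%

Space savings = 1 - 8441/8912 = 5.29%


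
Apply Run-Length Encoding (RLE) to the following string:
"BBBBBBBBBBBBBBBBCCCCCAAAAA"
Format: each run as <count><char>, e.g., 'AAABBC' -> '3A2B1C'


Scanning runs left to right:
  i=0: run of 'B' x 16 -> '16B'
  i=16: run of 'C' x 5 -> '5C'
  i=21: run of 'A' x 5 -> '5A'

RLE = 16B5C5A


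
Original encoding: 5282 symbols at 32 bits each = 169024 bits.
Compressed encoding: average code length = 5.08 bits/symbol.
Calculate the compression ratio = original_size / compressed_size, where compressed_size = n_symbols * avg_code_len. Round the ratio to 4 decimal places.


original_size = n_symbols * orig_bits = 5282 * 32 = 169024 bits
compressed_size = n_symbols * avg_code_len = 5282 * 5.08 = 26832.56 bits
ratio = original_size / compressed_size = 169024 / 26832.56 = 6.2992

Compression ratio = 6.2992


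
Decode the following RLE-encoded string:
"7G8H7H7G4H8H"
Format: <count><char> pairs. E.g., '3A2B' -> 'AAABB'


Expanding each <count><char> pair:
  7G -> 'GGGGGGG'
  8H -> 'HHHHHHHH'
  7H -> 'HHHHHHH'
  7G -> 'GGGGGGG'
  4H -> 'HHHH'
  8H -> 'HHHHHHHH'

Decoded = GGGGGGGHHHHHHHHHHHHHHHGGGGGGGHHHHHHHHHHHH


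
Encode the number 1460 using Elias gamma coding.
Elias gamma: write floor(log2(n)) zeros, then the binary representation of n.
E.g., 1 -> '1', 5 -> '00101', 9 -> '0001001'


num_bits = floor(log2(1460)) + 1 = 11
leading_zeros = num_bits - 1 = 10
binary(1460) = 10110110100

Elias gamma(1460) = '0000000000' + '10110110100' = 000000000010110110100 (21 bits)


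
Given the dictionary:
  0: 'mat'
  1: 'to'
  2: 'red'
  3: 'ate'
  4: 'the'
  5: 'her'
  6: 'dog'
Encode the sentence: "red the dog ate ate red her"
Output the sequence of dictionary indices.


Look up each word in the dictionary:
  'red' -> 2
  'the' -> 4
  'dog' -> 6
  'ate' -> 3
  'ate' -> 3
  'red' -> 2
  'her' -> 5

Encoded: [2, 4, 6, 3, 3, 2, 5]


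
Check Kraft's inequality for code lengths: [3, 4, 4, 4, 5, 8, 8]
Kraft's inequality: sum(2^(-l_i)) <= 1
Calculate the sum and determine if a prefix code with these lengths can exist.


Sum = 2^(-3) + 2^(-4) + 2^(-4) + 2^(-4) + 2^(-5) + 2^(-8) + 2^(-8)
    = 0.125 + 0.0625 + 0.0625 + 0.0625 + 0.03125 + 0.00390625 + 0.00390625
    = 90/256 = 0.3515625
Since 0.3515625 <= 1, Kraft's inequality IS satisfied.
A prefix code with these lengths CAN exist.

Kraft sum = 0.3515625. Satisfied.


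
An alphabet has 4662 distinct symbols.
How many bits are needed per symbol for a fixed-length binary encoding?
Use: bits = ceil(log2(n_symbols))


log2(4662) = 12.1867
Bracket: 2^12 = 4096 < 4662 <= 2^13 = 8192
So ceil(log2(4662)) = 13

bits = ceil(log2(4662)) = ceil(12.1867) = 13 bits


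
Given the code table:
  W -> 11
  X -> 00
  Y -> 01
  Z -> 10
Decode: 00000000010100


Decoding:
00 -> X
00 -> X
00 -> X
00 -> X
01 -> Y
01 -> Y
00 -> X


Result: XXXXYYX


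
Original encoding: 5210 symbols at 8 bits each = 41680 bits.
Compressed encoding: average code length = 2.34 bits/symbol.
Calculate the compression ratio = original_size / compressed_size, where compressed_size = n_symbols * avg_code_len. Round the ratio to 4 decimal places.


original_size = n_symbols * orig_bits = 5210 * 8 = 41680 bits
compressed_size = n_symbols * avg_code_len = 5210 * 2.34 = 12191.4 bits
ratio = original_size / compressed_size = 41680 / 12191.4 = 3.4188

Compression ratio = 3.4188


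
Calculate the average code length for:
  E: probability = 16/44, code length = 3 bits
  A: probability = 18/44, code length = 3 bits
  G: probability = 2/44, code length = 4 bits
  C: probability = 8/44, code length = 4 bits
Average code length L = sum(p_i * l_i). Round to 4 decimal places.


Weighted contributions p_i * l_i:
  E: (16/44) * 3 = 48/44
  A: (18/44) * 3 = 54/44
  G: (2/44) * 4 = 8/44
  C: (8/44) * 4 = 32/44
Sum = (48 + 54 + 8 + 32)/44 = 142/44

L = 142/44 = 3.2273 bits/symbol


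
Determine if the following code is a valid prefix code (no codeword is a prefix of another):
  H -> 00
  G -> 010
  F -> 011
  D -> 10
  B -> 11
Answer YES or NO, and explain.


Checking each pair (does one codeword prefix another?):
  H='00' vs G='010': no prefix
  H='00' vs F='011': no prefix
  H='00' vs D='10': no prefix
  H='00' vs B='11': no prefix
  G='010' vs H='00': no prefix
  G='010' vs F='011': no prefix
  G='010' vs D='10': no prefix
  G='010' vs B='11': no prefix
  F='011' vs H='00': no prefix
  F='011' vs G='010': no prefix
  F='011' vs D='10': no prefix
  F='011' vs B='11': no prefix
  D='10' vs H='00': no prefix
  D='10' vs G='010': no prefix
  D='10' vs F='011': no prefix
  D='10' vs B='11': no prefix
  B='11' vs H='00': no prefix
  B='11' vs G='010': no prefix
  B='11' vs F='011': no prefix
  B='11' vs D='10': no prefix
No violation found over all pairs.

YES -- this is a valid prefix code. No codeword is a prefix of any other codeword.


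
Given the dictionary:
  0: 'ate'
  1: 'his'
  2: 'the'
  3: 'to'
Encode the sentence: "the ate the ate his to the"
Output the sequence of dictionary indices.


Look up each word in the dictionary:
  'the' -> 2
  'ate' -> 0
  'the' -> 2
  'ate' -> 0
  'his' -> 1
  'to' -> 3
  'the' -> 2

Encoded: [2, 0, 2, 0, 1, 3, 2]


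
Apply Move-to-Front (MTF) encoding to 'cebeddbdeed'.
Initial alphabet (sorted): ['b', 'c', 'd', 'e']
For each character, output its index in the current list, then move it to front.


MTF encoding:
'c': index 1 in ['b', 'c', 'd', 'e'] -> ['c', 'b', 'd', 'e']
'e': index 3 in ['c', 'b', 'd', 'e'] -> ['e', 'c', 'b', 'd']
'b': index 2 in ['e', 'c', 'b', 'd'] -> ['b', 'e', 'c', 'd']
'e': index 1 in ['b', 'e', 'c', 'd'] -> ['e', 'b', 'c', 'd']
'd': index 3 in ['e', 'b', 'c', 'd'] -> ['d', 'e', 'b', 'c']
'd': index 0 in ['d', 'e', 'b', 'c'] -> ['d', 'e', 'b', 'c']
'b': index 2 in ['d', 'e', 'b', 'c'] -> ['b', 'd', 'e', 'c']
'd': index 1 in ['b', 'd', 'e', 'c'] -> ['d', 'b', 'e', 'c']
'e': index 2 in ['d', 'b', 'e', 'c'] -> ['e', 'd', 'b', 'c']
'e': index 0 in ['e', 'd', 'b', 'c'] -> ['e', 'd', 'b', 'c']
'd': index 1 in ['e', 'd', 'b', 'c'] -> ['d', 'e', 'b', 'c']


Output: [1, 3, 2, 1, 3, 0, 2, 1, 2, 0, 1]


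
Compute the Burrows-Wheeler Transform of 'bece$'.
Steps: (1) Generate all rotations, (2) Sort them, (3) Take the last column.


Rotations (sorted):
  0: $bece -> last char: e
  1: bece$ -> last char: $
  2: ce$be -> last char: e
  3: e$bec -> last char: c
  4: ece$b -> last char: b


BWT = e$ecb


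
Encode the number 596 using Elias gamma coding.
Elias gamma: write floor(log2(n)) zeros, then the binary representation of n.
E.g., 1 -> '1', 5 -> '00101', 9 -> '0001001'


num_bits = floor(log2(596)) + 1 = 10
leading_zeros = num_bits - 1 = 9
binary(596) = 1001010100

Elias gamma(596) = '000000000' + '1001010100' = 0000000001001010100 (19 bits)


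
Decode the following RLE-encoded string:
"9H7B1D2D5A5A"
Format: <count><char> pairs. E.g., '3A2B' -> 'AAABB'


Expanding each <count><char> pair:
  9H -> 'HHHHHHHHH'
  7B -> 'BBBBBBB'
  1D -> 'D'
  2D -> 'DD'
  5A -> 'AAAAA'
  5A -> 'AAAAA'

Decoded = HHHHHHHHHBBBBBBBDDDAAAAAAAAAA


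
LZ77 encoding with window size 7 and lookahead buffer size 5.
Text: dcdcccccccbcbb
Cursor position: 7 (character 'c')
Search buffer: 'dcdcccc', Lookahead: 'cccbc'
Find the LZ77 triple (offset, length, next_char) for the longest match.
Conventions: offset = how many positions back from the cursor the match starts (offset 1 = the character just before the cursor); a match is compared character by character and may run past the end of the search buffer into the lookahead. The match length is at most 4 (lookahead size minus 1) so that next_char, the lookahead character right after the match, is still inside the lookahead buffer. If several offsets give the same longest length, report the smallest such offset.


Try each offset into the search buffer:
  offset=1 (pos 6, char 'c'): match length 3
  offset=2 (pos 5, char 'c'): match length 3
  offset=3 (pos 4, char 'c'): match length 3
  offset=4 (pos 3, char 'c'): match length 3
  offset=5 (pos 2, char 'd'): match length 0
  offset=6 (pos 1, char 'c'): match length 1
  offset=7 (pos 0, char 'd'): match length 0
Longest match has length 3, found at offsets 1, 2, 3, 4; take the smallest, offset 1.
next_char = character at position 7 + 3 = 10 -> 'b'

Best match: offset=1, length=3 (matching 'ccc' starting at position 6)
LZ77 triple: (1, 3, 'b')


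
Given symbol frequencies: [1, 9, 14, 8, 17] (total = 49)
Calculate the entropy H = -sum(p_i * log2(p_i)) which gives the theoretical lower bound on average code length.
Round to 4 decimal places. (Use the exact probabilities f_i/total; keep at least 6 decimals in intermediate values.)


Per-symbol terms -p_i * log2(p_i) with p_i = f_i/49:
  p = 1/49 = 0.020408: log2(p) = -5.614710, -p*log2(p) = 0.114586
  p = 9/49 = 0.183673: log2(p) = -2.444785, -p*log2(p) = 0.449042
  p = 14/49 = 0.285714: log2(p) = -1.807355, -p*log2(p) = 0.516387
  p = 8/49 = 0.163265: log2(p) = -2.614710, -p*log2(p) = 0.426891
  p = 17/49 = 0.346939: log2(p) = -1.527247, -p*log2(p) = 0.529861
H = 0.114586 + 0.449042 + 0.516387 + 0.426891 + 0.529861 = 2.036767

H = 2.0368 bits/symbol


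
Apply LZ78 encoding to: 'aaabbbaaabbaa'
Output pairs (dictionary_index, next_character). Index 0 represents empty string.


LZ78 encoding steps:
Dictionary: {0: ''}
Step 1: w='' (idx 0), next='a' -> output (0, 'a'), add 'a' as idx 1
Step 2: w='a' (idx 1), next='a' -> output (1, 'a'), add 'aa' as idx 2
Step 3: w='' (idx 0), next='b' -> output (0, 'b'), add 'b' as idx 3
Step 4: w='b' (idx 3), next='b' -> output (3, 'b'), add 'bb' as idx 4
Step 5: w='aa' (idx 2), next='a' -> output (2, 'a'), add 'aaa' as idx 5
Step 6: w='bb' (idx 4), next='a' -> output (4, 'a'), add 'bba' as idx 6
Step 7: w='a' (idx 1), end of input -> output (1, '')


Encoded: [(0, 'a'), (1, 'a'), (0, 'b'), (3, 'b'), (2, 'a'), (4, 'a'), (1, '')]


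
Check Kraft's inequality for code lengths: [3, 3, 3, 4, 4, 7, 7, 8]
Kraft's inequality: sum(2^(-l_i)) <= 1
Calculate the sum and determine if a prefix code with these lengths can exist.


Sum = 2^(-3) + 2^(-3) + 2^(-3) + 2^(-4) + 2^(-4) + 2^(-7) + 2^(-7) + 2^(-8)
    = 0.125 + 0.125 + 0.125 + 0.0625 + 0.0625 + 0.0078125 + 0.0078125 + 0.00390625
    = 133/256 = 0.51953125
Since 0.51953125 <= 1, Kraft's inequality IS satisfied.
A prefix code with these lengths CAN exist.

Kraft sum = 0.51953125. Satisfied.


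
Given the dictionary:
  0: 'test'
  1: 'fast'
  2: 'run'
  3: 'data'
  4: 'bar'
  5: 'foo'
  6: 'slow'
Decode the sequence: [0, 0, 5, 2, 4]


Look up each index in the dictionary:
  0 -> 'test'
  0 -> 'test'
  5 -> 'foo'
  2 -> 'run'
  4 -> 'bar'

Decoded: "test test foo run bar"


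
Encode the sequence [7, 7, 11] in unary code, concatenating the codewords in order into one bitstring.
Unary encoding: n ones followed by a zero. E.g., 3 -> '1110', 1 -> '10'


Encode each number as n ones followed by a terminating 0:
  7 -> 11111110 (8 bits)
  7 -> 11111110 (8 bits)
  11 -> 111111111110 (12 bits)
Total length = 8 + 8 + 12 = 28 bits.

Unary([7, 7, 11]) = 1111111011111110111111111110 (28 bits)


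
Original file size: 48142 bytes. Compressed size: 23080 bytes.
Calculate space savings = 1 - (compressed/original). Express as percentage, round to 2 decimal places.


ratio = compressed/original = 23080/48142 = 0.479415
savings = 1 - ratio = 1 - 0.479415 = 0.520585
as a percentage: 0.520585 * 100 = 52.06%

Space savings = 1 - 23080/48142 = 52.06%


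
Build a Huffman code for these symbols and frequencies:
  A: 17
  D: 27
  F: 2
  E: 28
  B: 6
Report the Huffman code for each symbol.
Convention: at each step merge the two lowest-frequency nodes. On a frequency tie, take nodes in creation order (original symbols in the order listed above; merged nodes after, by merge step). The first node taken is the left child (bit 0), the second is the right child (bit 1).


Huffman tree construction:
Step 1: Merge F(2) + B(6) = 8
Step 2: Merge (F+B)(8) + A(17) = 25
Step 3: Merge ((F+B)+A)(25) + D(27) = 52
Step 4: Merge E(28) + (((F+B)+A)+D)(52) = 80
Read each symbol's code off the tree from the root (left child = 0, right child = 1).

Codes:
  A: 101 (length 3)
  D: 11 (length 2)
  F: 1000 (length 4)
  E: 0 (length 1)
  B: 1001 (length 4)
Average code length: 165/80 = 2.0625 bits/symbol


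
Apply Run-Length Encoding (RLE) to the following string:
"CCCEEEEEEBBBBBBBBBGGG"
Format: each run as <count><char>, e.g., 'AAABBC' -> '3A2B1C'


Scanning runs left to right:
  i=0: run of 'C' x 3 -> '3C'
  i=3: run of 'E' x 6 -> '6E'
  i=9: run of 'B' x 9 -> '9B'
  i=18: run of 'G' x 3 -> '3G'

RLE = 3C6E9B3G


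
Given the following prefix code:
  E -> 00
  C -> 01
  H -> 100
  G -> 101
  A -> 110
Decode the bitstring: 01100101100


Decoding step by step:
Bits 01 -> C
Bits 100 -> H
Bits 101 -> G
Bits 100 -> H


Decoded message: CHGH


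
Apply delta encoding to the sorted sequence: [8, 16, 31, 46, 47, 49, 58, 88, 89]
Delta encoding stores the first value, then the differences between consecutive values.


First value: 8
Deltas:
  16 - 8 = 8
  31 - 16 = 15
  46 - 31 = 15
  47 - 46 = 1
  49 - 47 = 2
  58 - 49 = 9
  88 - 58 = 30
  89 - 88 = 1


Delta encoded: [8, 8, 15, 15, 1, 2, 9, 30, 1]
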